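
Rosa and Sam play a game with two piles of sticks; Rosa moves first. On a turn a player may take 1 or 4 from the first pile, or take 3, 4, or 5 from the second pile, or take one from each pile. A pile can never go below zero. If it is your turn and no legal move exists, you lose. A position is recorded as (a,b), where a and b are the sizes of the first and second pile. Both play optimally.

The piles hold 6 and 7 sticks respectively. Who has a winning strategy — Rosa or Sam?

Rosa wins.

Label each position W (a win for the player to move) or L (a loss). A position with no legal move is L; any other position is W exactly when some move reaches an L, and L when every move reaches a W.
No move ever increases a pile, so every position that can arise here has a ≤ 6 and b ≤ 7; it is enough to label the cells with 0 ≤ a ≤ 6 and 0 ≤ b ≤ 7.
Every move lowers a or b (never raises either), so fill the grid row by row in increasing a, and left to right within a row: each cell's successors are then already labelled.
      b=0  b=1  b=2  b=3  b=4  b=5  b=6  b=7
a=0:    L    L    L    W    W    W    W    W
a=1:    W    W    W    W    L    L    L    W
a=2:    L    L    L    W    W    W    W    W
a=3:    W    W    W    W    L    L    L    W
a=4:    W    W    W    L    W    W    W    W
a=5:    L    L    L    W    W    W    W    W
a=6:    W    W    W    W    L    L    L    W
Cells with no legal move (terminal, hence L): (0,0), (0,1), (0,2).
The remaining L cells, each justified by listing all of its moves:
(1,4): only reaches (0,4)(W), (1,1)(W), (1,0)(W), (0,3)(W), all W → L
(1,5): only reaches (0,5)(W), (1,2)(W), (1,1)(W), (1,0)(W), (0,4)(W), all W → L
(1,6): only reaches (0,6)(W), (1,3)(W), (1,2)(W), (1,1)(W), (0,5)(W), all W → L
(2,0): only reaches (1,0)(W), which is W → L
(2,1): only reaches (1,1)(W), (1,0)(W), all W → L
(2,2): only reaches (1,2)(W), (1,1)(W), all W → L
(3,4): only reaches (2,4)(W), (3,1)(W), (3,0)(W), (2,3)(W), all W → L
(3,5): only reaches (2,5)(W), (3,2)(W), (3,1)(W), (3,0)(W), (2,4)(W), all W → L
(3,6): only reaches (2,6)(W), (3,3)(W), (3,2)(W), (3,1)(W), (2,5)(W), all W → L
(4,3): only reaches (3,3)(W), (0,3)(W), (4,0)(W), (3,2)(W), all W → L
(5,0): only reaches (4,0)(W), (1,0)(W), all W → L
(5,1): only reaches (4,1)(W), (1,1)(W), (4,0)(W), all W → L
(5,2): only reaches (4,2)(W), (1,2)(W), (4,1)(W), all W → L
(6,4): only reaches (5,4)(W), (2,4)(W), (6,1)(W), (6,0)(W), (5,3)(W), all W → L
(6,5): only reaches (5,5)(W), (2,5)(W), (6,2)(W), (6,1)(W), (6,0)(W), (5,4)(W), all W → L
(6,6): only reaches (5,6)(W), (2,6)(W), (6,3)(W), (6,2)(W), (6,1)(W), (5,5)(W), all W → L
Every other cell has at least one move into one of the L cells above, so it is W.
From (6,7) Rosa can move to (6,4), reaching an L position.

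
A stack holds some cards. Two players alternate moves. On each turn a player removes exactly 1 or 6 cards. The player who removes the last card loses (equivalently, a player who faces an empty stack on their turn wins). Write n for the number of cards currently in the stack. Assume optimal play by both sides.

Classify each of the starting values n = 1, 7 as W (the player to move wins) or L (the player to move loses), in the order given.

Classify positions by backward induction: terminal positions (no move available) are W. From any other position, the mover wins iff some move reaches an L.
n=0: no move; the opponent has just taken the last card and therefore loses → W
n=1: →0(W) only, which is W, so L
n=2: →1(L), so W
n=3: →2(W) only, which is W, so L
n=4: →3(L), so W
n=5: →4(W) only, which is W, so L
n=6: →5(L), so W
n=7: →1(L), so W

1: L, 7: W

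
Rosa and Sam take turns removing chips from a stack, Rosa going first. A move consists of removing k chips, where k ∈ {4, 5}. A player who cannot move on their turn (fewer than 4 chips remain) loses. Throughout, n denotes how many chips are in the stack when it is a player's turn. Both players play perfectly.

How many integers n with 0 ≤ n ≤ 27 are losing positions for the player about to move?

Build the W/L table. Terminal = L. A non-terminal position is W if it has a move to some L; otherwise it is L.
n=0: no move → L
n=1: no move → L
n=2: no move → L
n=3: no move → L
n=4: →0(L), so W
n=5: →1(L), so W
n=6: →2(L), so W
n=7: →3(L), so W
n=8: →3(L), so W
n=9: →5(W), 4(W) — all W, so L
n=10: →6(W), 5(W) — all W, so L
n=11: →7(W), 6(W) — all W, so L
n=12: →8(W), 7(W) — all W, so L
n=13: →9(L), so W
n=14: →10(L), so W
n=15: →11(L), so W
n=16: →12(L), so W
n=17: →12(L), so W
n=18: →14(W), 13(W) — all W, so L
n=19: →15(W), 14(W) — all W, so L
n=20: →16(W), 15(W) — all W, so L
n=21: →17(W), 16(W) — all W, so L
n=22: →18(L), so W
n=23: →19(L), so W
n=24: →20(L), so W
n=25: →21(L), so W
n=26: →21(L), so W
n=27: →23(W), 22(W) — all W, so L
L entries with 0 ≤ n ≤ 27: n = 0, 1, 2, 3, 9, 10, 11, 12, 18, 19, 20, 21, 27; that makes 13.

13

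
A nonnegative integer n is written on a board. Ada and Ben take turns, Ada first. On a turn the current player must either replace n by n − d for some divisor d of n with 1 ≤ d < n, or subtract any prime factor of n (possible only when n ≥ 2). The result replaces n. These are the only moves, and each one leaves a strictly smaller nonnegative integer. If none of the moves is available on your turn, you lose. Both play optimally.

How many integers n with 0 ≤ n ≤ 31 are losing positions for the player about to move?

7

Positions with no move are L. A position that does have a move is losing for the player to move precisely when every available move leads to a winning position for the opponent. Fill in the labels:
n=0: no move → L
n=1: no move → L
n=2: →0(L), so W
n=3: →0(L), so W
n=4: →2(W), 3(W) — all W, so L
n=5: →0(L), so W
n=6: →4(L), so W
n=7: →0(L), so W
n=8: →4(L), so W
n=9: →6(W), 8(W) — all W, so L
n=10: →9(L), so W
n=11: →0(L), so W
n=12: →9(L), so W
n=13: →0(L), so W
n=14: →7(W), 12(W), 13(W) — all W, so L
n=15: →14(L), so W
n=16: →14(L), so W
n=17: →0(L), so W
n=18: →9(L), so W
n=19: →0(L), so W
n=20: →10(W), 15(W), 16(W), 18(W), 19(W) — all W, so L
n=21: →14(L), so W
n=22: →20(L), so W
n=23: →0(L), so W
n=24: →20(L), so W
n=25: →20(L), so W
n=26: →13(W), 24(W), 25(W) — all W, so L
n=27: →26(L), so W
n=28: →14(L), so W
n=29: →0(L), so W
n=30: →20(L), so W
n=31: →0(L), so W
L entries with 0 ≤ n ≤ 31: n = 0, 1, 4, 9, 14, 20, 26; that makes 7.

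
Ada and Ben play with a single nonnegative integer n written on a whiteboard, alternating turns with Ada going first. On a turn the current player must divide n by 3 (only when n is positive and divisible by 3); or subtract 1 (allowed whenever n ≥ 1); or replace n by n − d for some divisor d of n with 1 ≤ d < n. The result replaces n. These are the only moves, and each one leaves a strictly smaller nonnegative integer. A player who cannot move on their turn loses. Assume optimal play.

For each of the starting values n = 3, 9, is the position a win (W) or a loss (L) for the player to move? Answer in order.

3: W, 9: L

Work bottom-up. With no move the player to move loses. Otherwise the position is W if at least one move leads to an L position for the opponent, and L if every move leads to a W.
n=0: no move → L
n=1: W (go to 0, an L position)
n=2: L (sole option 1(W) is W)
n=3: W (go to 2, an L position)
n=4: W (go to 2, an L position)
n=5: L (sole option 4(W) is W)
n=6: W (go to 2, an L position)
n=7: L (sole option 6(W) is W)
n=8: W (go to 7, an L position)
n=9: L (options 3(W), 6(W), 8(W) are all W)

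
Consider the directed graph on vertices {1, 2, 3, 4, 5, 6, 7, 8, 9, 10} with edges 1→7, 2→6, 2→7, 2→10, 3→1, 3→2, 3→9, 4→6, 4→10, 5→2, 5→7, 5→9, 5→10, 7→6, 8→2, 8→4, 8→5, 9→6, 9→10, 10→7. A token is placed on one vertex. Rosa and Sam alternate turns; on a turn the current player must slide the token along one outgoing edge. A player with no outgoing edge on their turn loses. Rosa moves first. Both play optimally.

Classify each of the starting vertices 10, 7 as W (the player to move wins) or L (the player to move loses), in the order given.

10: L, 7: W

Build the W/L table. Terminal = L. A non-terminal position is W if it has a move to some L; otherwise it is L.
Every edge goes from a vertex to one that appears earlier in the order 6, 7, 10, 2, 9, 5, 4, 8, 1, 3, so processing vertices in that order labels each vertex after all of its successors.
6: no outgoing edge → L
7: →6(L), so W
10: →7(W) only, which is W, so L
2: →10(L), so W
9: →10(L), so W
5: →10(L), so W
4: →10(L), so W
8: →4(W), 5(W), 2(W) — all W, so L
1: →7(W) only, which is W, so L
3: →1(L), so W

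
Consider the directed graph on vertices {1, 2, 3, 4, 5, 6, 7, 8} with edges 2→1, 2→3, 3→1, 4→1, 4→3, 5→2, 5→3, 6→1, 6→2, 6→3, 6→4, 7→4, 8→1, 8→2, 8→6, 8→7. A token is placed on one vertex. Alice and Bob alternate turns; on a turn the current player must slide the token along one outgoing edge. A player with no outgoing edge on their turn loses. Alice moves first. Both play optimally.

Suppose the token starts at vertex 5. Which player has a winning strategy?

Bob wins.

Use the standard recursion: the mover loses at a terminal position; elsewhere, the mover wins exactly when some move hands the opponent an L position.
Every edge goes from a vertex to one that appears earlier in the order 1, 3, 4, 7, 2, 6, 8, 5, so processing vertices in that order labels each vertex after all of its successors.
1: no outgoing edge → L
3: reaches L-position 1 → W
4: reaches L-position 1 → W
7: only reaches 4(W), which is W → L
2: reaches L-position 1 → W
6: reaches L-position 1 → W
8: reaches L-position 7 → W
5: only reaches 2(W), 3(W), all W → L
Every move from 5 reaches a W position, so the mover loses.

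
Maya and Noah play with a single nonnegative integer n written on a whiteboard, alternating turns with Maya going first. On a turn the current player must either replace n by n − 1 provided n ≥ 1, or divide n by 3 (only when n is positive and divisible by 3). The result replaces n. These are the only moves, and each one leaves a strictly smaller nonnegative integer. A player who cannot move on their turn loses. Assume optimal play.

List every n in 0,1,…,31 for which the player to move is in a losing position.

Work bottom-up. With no move the player to move loses. Otherwise the position is W if at least one move leads to an L position for the opponent, and L if every move leads to a W.
n=0: no move → L
n=1: W (go to 0, an L position)
n=2: L (sole option 1(W) is W)
n=3: W (go to 2, an L position)
n=4: L (sole option 3(W) is W)
n=5: W (go to 4, an L position)
n=6: W (go to 2, an L position)
n=7: L (sole option 6(W) is W)
n=8: W (go to 7, an L position)
n=9: L (options 3(W), 8(W) are all W)
n=10: W (go to 9, an L position)
n=11: L (sole option 10(W) is W)
n=12: W (go to 4, an L position)
n=13: L (sole option 12(W) is W)
n=14: W (go to 13, an L position)
n=15: L (options 5(W), 14(W) are all W)
n=16: W (go to 15, an L position)
n=17: L (sole option 16(W) is W)
n=18: W (go to 17, an L position)
n=19: L (sole option 18(W) is W)
n=20: W (go to 19, an L position)
n=21: W (go to 7, an L position)
n=22: L (sole option 21(W) is W)
n=23: W (go to 22, an L position)
n=24: L (options 8(W), 23(W) are all W)
n=25: W (go to 24, an L position)
n=26: L (sole option 25(W) is W)
n=27: W (go to 9, an L position)
n=28: L (sole option 27(W) is W)
n=29: W (go to 28, an L position)
n=30: L (options 10(W), 29(W) are all W)
n=31: W (go to 30, an L position)
Reading off the rows marked L gives the requested list; there are 15 such values of n.

0, 2, 4, 7, 9, 11, 13, 15, 17, 19, 22, 24, 26, 28, 30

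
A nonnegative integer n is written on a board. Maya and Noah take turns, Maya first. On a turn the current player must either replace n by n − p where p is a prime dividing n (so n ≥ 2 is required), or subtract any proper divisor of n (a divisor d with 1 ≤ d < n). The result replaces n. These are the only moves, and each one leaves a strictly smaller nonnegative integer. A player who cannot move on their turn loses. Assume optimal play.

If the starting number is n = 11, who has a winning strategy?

Maya wins.

Label each position W (a win for the player to move) or L (a loss). A position with no legal move is L; any other position is W exactly when some move reaches an L, and L when every move reaches a W.
n=0: no move → L
n=1: no move → L
n=2: can move to 0, which is L ⇒ W
n=3: can move to 0, which is L ⇒ W
n=4: moves to 2(W), 3(W); every one is W ⇒ L
n=5: can move to 0, which is L ⇒ W
n=6: can move to 4, which is L ⇒ W
n=7: can move to 0, which is L ⇒ W
n=8: can move to 4, which is L ⇒ W
n=9: moves to 6(W), 8(W); every one is W ⇒ L
n=10: can move to 9, which is L ⇒ W
n=11: can move to 0, which is L ⇒ W
The starting position 11 is W: Maya should move to 0, handing over an L position.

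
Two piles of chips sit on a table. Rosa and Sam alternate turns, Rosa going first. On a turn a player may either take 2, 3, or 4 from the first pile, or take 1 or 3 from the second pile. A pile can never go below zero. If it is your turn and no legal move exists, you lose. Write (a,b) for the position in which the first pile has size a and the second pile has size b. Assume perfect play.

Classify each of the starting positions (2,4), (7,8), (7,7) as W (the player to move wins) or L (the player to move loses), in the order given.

(2,4): W, (7,8): L, (7,7): W

Compute win/loss labels from the base case upward. A position with no move is L. Any other position is W if it can reach an L in one move, else L.
No move ever increases a pile, so every position that can arise here has a ≤ 7 and b ≤ 8; it is enough to label the cells with 0 ≤ a ≤ 7 and 0 ≤ b ≤ 8.
Every move lowers a or b (never raises either), so fill the grid row by row in increasing a, and left to right within a row: each cell's successors are then already labelled.
      b=0  b=1  b=2  b=3  b=4  b=5  b=6  b=7  b=8
a=0:    L    W    L    W    L    W    L    W    L
a=1:    L    W    L    W    L    W    L    W    L
a=2:    W    L    W    L    W    L    W    L    W
a=3:    W    L    W    L    W    L    W    L    W
a=4:    W    W    W    W    W    W    W    W    W
a=5:    W    W    W    W    W    W    W    W    W
a=6:    L    W    L    W    L    W    L    W    L
a=7:    L    W    L    W    L    W    L    W    L
Cells with no legal move (terminal, hence L): (0,0), (1,0).
The remaining L cells, each justified by listing all of its moves:
(0,2): only reaches (0,1)(W), which is W → L
(0,4): only reaches (0,3)(W), (0,1)(W), all W → L
(0,6): only reaches (0,5)(W), (0,3)(W), all W → L
(0,8): only reaches (0,7)(W), (0,5)(W), all W → L
(1,2): only reaches (1,1)(W), which is W → L
(1,4): only reaches (1,3)(W), (1,1)(W), all W → L
(1,6): only reaches (1,5)(W), (1,3)(W), all W → L
(1,8): only reaches (1,7)(W), (1,5)(W), all W → L
(2,1): only reaches (0,1)(W), (2,0)(W), all W → L
(2,3): only reaches (0,3)(W), (2,2)(W), (2,0)(W), all W → L
(2,5): only reaches (0,5)(W), (2,4)(W), (2,2)(W), all W → L
(2,7): only reaches (0,7)(W), (2,6)(W), (2,4)(W), all W → L
(3,1): only reaches (1,1)(W), (0,1)(W), (3,0)(W), all W → L
(3,3): only reaches (1,3)(W), (0,3)(W), (3,2)(W), (3,0)(W), all W → L
(3,5): only reaches (1,5)(W), (0,5)(W), (3,4)(W), (3,2)(W), all W → L
(3,7): only reaches (1,7)(W), (0,7)(W), (3,6)(W), (3,4)(W), all W → L
(6,0): only reaches (4,0)(W), (3,0)(W), (2,0)(W), all W → L
(6,2): only reaches (4,2)(W), (3,2)(W), (2,2)(W), (6,1)(W), all W → L
(6,4): only reaches (4,4)(W), (3,4)(W), (2,4)(W), (6,3)(W), (6,1)(W), all W → L
(6,6): only reaches (4,6)(W), (3,6)(W), (2,6)(W), (6,5)(W), (6,3)(W), all W → L
(6,8): only reaches (4,8)(W), (3,8)(W), (2,8)(W), (6,7)(W), (6,5)(W), all W → L
(7,0): only reaches (5,0)(W), (4,0)(W), (3,0)(W), all W → L
(7,2): only reaches (5,2)(W), (4,2)(W), (3,2)(W), (7,1)(W), all W → L
(7,4): only reaches (5,4)(W), (4,4)(W), (3,4)(W), (7,3)(W), (7,1)(W), all W → L
(7,6): only reaches (5,6)(W), (4,6)(W), (3,6)(W), (7,5)(W), (7,3)(W), all W → L
(7,8): only reaches (5,8)(W), (4,8)(W), (3,8)(W), (7,7)(W), (7,5)(W), all W → L
Every other cell has at least one move into one of the L cells above, so it is W.
(2,4): the move to (0,4) reaches an L cell, so W
(7,8): one of the L cells justified above, so L
(7,7): the move to (3,7) reaches an L cell, so W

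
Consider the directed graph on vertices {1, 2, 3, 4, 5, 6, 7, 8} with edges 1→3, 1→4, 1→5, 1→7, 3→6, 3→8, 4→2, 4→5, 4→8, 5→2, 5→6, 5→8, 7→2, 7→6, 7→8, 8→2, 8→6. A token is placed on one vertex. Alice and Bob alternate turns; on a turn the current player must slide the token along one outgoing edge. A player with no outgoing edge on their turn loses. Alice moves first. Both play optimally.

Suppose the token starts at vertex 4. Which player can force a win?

Positions with no move are L. A position that does have a move is losing for the player to move precisely when every available move leads to a winning position for the opponent. Fill in the labels:
Every edge goes from a vertex to one that appears earlier in the order 2, 6, 8, 5, 3, 4, 7, 1, so processing vertices in that order labels each vertex after all of its successors.
2: no outgoing edge → L
6: no outgoing edge → L
8: W (go to 6, an L position)
5: W (go to 6, an L position)
3: W (go to 6, an L position)
4: W (go to 2, an L position)
7: W (go to 6, an L position)
1: L (options 7(W), 4(W), 3(W), 5(W) are all W)
From 4 Alice can move to 2, reaching an L position.

Alice wins.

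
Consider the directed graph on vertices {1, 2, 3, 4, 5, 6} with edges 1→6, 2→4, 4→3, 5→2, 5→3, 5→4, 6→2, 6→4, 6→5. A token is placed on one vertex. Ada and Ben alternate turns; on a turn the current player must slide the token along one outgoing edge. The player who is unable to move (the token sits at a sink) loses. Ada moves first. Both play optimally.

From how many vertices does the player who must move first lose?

Use the standard recursion: the mover loses at a terminal position; elsewhere, the mover wins exactly when some move hands the opponent an L position.
Every edge goes from a vertex to one that appears earlier in the order 3, 4, 2, 5, 6, 1, so processing vertices in that order labels each vertex after all of its successors.
3: no outgoing edge → L
4: W (go to 3, an L position)
2: L (sole option 4(W) is W)
5: W (go to 2, an L position)
6: W (go to 2, an L position)
1: L (sole option 6(W) is W)
The L vertices are 1, 2, 3; that is 3 in all.

3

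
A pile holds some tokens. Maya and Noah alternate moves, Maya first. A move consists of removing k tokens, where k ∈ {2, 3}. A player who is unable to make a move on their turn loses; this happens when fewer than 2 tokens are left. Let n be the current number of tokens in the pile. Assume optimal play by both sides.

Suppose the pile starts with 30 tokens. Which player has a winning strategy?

Noah wins.

Compute win/loss labels from the base case upward. A position with no move is L. Any other position is W if it can reach an L in one move, else L.
n=0: no move → L
n=1: no move → L
n=2: →0(L), so W
n=3: →1(L), so W
n=4: →1(L), so W
n=5: →3(W), 2(W) — all W, so L
n=6: →4(W), 3(W) — all W, so L
n=7: →5(L), so W
n=8: →6(L), so W
n=9: →6(L), so W
n=10: →8(W), 7(W) — all W, so L
n=11: →9(W), 8(W) — all W, so L
n=12: →10(L), so W
n=13: →11(L), so W
n=14: →11(L), so W
n=15: →13(W), 12(W) — all W, so L
n=16: →14(W), 13(W) — all W, so L
n=17: →15(L), so W
n=18: →16(L), so W
n=19: →16(L), so W
n=20: →18(W), 17(W) — all W, so L
n=21: →19(W), 18(W) — all W, so L
n=22: →20(L), so W
n=23: →21(L), so W
n=24: →21(L), so W
n=25: →23(W), 22(W) — all W, so L
n=26: →24(W), 23(W) — all W, so L
n=27: →25(L), so W
n=28: →26(L), so W
n=29: →26(L), so W
n=30: →28(W), 27(W) — all W, so L
The starting position 30 is L: whatever Maya does, the opponent receives a W position.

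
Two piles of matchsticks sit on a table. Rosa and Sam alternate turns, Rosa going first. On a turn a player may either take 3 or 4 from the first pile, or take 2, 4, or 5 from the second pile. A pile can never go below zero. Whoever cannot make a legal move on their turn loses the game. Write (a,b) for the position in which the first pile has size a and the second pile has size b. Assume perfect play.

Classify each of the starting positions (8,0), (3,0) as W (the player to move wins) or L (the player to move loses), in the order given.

Label each position W (a win for the player to move) or L (a loss). A position with no legal move is L; any other position is W exactly when some move reaches an L, and L when every move reaches a W.
No move ever increases a pile, so every position that can arise here has a ≤ 8 and b ≤ 0; it is enough to label the cells with 0 ≤ a ≤ 8 and 0 ≤ b ≤ 0.
Every move lowers a or b (never raises either), so fill the grid row by row in increasing a, and left to right within a row: each cell's successors are then already labelled.
      b=0
a=0:    L
a=1:    L
a=2:    L
a=3:    W
a=4:    W
a=5:    W
a=6:    W
a=7:    L
a=8:    L
Cells with no legal move (terminal, hence L): (0,0), (1,0), (2,0).
The remaining L cells, each justified by listing all of its moves:
(7,0): →(4,0)(W), (3,0)(W) — all W, so L
(8,0): →(5,0)(W), (4,0)(W) — all W, so L
Every other cell has at least one move into one of the L cells above, so it is W.
(8,0): one of the L cells justified above, so L
(3,0): the move to (0,0) reaches an L cell, so W

(8,0): L, (3,0): W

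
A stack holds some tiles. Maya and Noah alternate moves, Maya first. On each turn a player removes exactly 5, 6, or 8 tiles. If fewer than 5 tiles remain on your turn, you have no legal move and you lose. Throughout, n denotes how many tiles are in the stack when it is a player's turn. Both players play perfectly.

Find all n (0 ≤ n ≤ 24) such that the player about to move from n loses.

0, 1, 2, 3, 4, 13, 14, 15, 16, 17

Use the standard recursion: the mover loses at a terminal position; elsewhere, the mover wins exactly when some move hands the opponent an L position.
n=0: no move → L
n=1: no move → L
n=2: no move → L
n=3: no move → L
n=4: no move → L
n=5: →0(L), so W
n=6: →1(L), so W
n=7: →2(L), so W
n=8: →3(L), so W
n=9: →4(L), so W
n=10: →4(L), so W
n=11: →3(L), so W
n=12: →4(L), so W
n=13: →8(W), 7(W), 5(W) — all W, so L
n=14: →9(W), 8(W), 6(W) — all W, so L
n=15: →10(W), 9(W), 7(W) — all W, so L
n=16: →11(W), 10(W), 8(W) — all W, so L
n=17: →12(W), 11(W), 9(W) — all W, so L
n=18: →13(L), so W
n=19: →14(L), so W
n=20: →15(L), so W
n=21: →16(L), so W
n=22: →17(L), so W
n=23: →17(L), so W
n=24: →16(L), so W
The losing starting values of n are exactly the entries labelled L in this table (10 of them).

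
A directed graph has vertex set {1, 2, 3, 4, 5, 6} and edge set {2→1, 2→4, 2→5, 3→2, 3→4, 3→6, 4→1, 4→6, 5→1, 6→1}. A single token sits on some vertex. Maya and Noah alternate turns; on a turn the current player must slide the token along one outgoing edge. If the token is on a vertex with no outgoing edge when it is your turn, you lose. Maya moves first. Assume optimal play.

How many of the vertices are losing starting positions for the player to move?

Work bottom-up. With no move the player to move loses. Otherwise the position is W if at least one move leads to an L position for the opponent, and L if every move leads to a W.
Every edge goes from a vertex to one that appears earlier in the order 1, 6, 4, 5, 2, 3, so processing vertices in that order labels each vertex after all of its successors.
1: no outgoing edge → L
6: →1(L), so W
4: →1(L), so W
5: →1(L), so W
2: →1(L), so W
3: →2(W), 4(W), 6(W) — all W, so L
The L vertices are 1, 3; that is 2 in all.

2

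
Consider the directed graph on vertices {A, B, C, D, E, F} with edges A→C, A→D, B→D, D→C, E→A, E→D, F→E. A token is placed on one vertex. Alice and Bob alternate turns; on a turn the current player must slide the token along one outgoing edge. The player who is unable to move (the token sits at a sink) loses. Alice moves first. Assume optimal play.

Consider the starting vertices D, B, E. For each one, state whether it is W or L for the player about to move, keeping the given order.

D: W, B: L, E: L

Compute win/loss labels from the base case upward. A position with no move is L. Any other position is W if it can reach an L in one move, else L.
Every edge goes from a vertex to one that appears earlier in the order C, D, A, E, F, B, so processing vertices in that order labels each vertex after all of its successors.
C: no outgoing edge → L
D: reaches L-position C → W
A: reaches L-position C → W
E: only reaches A(W), D(W), all W → L
F: reaches L-position E → W
B: only reaches D(W), which is W → L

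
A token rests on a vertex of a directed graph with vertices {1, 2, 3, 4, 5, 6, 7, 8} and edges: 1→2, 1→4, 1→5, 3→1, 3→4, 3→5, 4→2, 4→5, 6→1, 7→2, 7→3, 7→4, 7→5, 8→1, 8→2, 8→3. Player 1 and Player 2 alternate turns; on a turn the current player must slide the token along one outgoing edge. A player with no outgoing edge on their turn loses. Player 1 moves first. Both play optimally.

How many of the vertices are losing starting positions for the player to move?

3

Build the W/L table. Terminal = L. A non-terminal position is W if it has a move to some L; otherwise it is L.
Every edge goes from a vertex to one that appears earlier in the order 5, 2, 4, 1, 3, 8, 7, 6, so processing vertices in that order labels each vertex after all of its successors.
5: no outgoing edge → L
2: no outgoing edge → L
4: can move to 2, which is L ⇒ W
1: can move to 2, which is L ⇒ W
3: can move to 5, which is L ⇒ W
8: can move to 2, which is L ⇒ W
7: can move to 2, which is L ⇒ W
6: the only move is to 1(W), a W ⇒ L
The L vertices are 2, 5, 6; that is 3 in all.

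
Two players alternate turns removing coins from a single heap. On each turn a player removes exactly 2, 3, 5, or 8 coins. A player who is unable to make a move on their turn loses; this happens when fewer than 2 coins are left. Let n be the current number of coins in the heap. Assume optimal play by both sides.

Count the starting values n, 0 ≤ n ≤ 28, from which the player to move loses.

Classify positions by backward induction: terminal positions (no move available) are L. From any other position, the mover wins iff some move reaches an L.
n=0: no move → L
n=1: no move → L
n=2: reaches L-position 0 → W
n=3: reaches L-position 1 → W
n=4: reaches L-position 1 → W
n=5: reaches L-position 0 → W
n=6: reaches L-position 1 → W
n=7: only reaches 5(W), 4(W), 2(W), all W → L
n=8: reaches L-position 0 → W
n=9: reaches L-position 7 → W
n=10: reaches L-position 7 → W
n=11: only reaches 9(W), 8(W), 6(W), 3(W), all W → L
n=12: reaches L-position 7 → W
n=13: reaches L-position 11 → W
n=14: reaches L-position 11 → W
n=15: reaches L-position 7 → W
n=16: reaches L-position 11 → W
n=17: only reaches 15(W), 14(W), 12(W), 9(W), all W → L
n=18: only reaches 16(W), 15(W), 13(W), 10(W), all W → L
n=19: reaches L-position 17 → W
n=20: reaches L-position 18 → W
n=21: reaches L-position 18 → W
n=22: reaches L-position 17 → W
n=23: reaches L-position 18 → W
n=24: only reaches 22(W), 21(W), 19(W), 16(W), all W → L
n=25: reaches L-position 17 → W
n=26: reaches L-position 24 → W
n=27: reaches L-position 24 → W
n=28: only reaches 26(W), 25(W), 23(W), 20(W), all W → L
L entries with 0 ≤ n ≤ 28: n = 0, 1, 7, 11, 17, 18, 24, 28; that makes 8.

8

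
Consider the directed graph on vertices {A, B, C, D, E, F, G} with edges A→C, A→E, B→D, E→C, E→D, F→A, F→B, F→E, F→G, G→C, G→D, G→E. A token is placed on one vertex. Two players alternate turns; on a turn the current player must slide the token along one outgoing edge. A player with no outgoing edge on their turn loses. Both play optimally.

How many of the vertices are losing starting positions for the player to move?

3

Work bottom-up. With no move the player to move loses. Otherwise the position is W if at least one move leads to an L position for the opponent, and L if every move leads to a W.
Every edge goes from a vertex to one that appears earlier in the order D, C, E, G, B, A, F, so processing vertices in that order labels each vertex after all of its successors.
D: no outgoing edge → L
C: no outgoing edge → L
E: W (go to C, an L position)
G: W (go to C, an L position)
B: W (go to D, an L position)
A: W (go to C, an L position)
F: L (options A(W), B(W), G(W), E(W) are all W)
The L vertices are C, D, F; that is 3 in all.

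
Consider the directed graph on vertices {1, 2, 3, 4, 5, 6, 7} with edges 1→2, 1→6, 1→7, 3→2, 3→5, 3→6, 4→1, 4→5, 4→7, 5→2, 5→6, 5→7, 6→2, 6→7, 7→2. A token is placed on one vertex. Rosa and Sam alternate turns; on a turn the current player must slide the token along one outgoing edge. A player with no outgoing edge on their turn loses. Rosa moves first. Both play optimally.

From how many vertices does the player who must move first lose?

Use the standard recursion: the mover loses at a terminal position; elsewhere, the mover wins exactly when some move hands the opponent an L position.
Every edge goes from a vertex to one that appears earlier in the order 2, 7, 6, 5, 3, 1, 4, so processing vertices in that order labels each vertex after all of its successors.
2: no outgoing edge → L
7: W (go to 2, an L position)
6: W (go to 2, an L position)
5: W (go to 2, an L position)
3: W (go to 2, an L position)
1: W (go to 2, an L position)
4: L (options 1(W), 5(W), 7(W) are all W)
The L vertices are 2, 4; that is 2 in all.

2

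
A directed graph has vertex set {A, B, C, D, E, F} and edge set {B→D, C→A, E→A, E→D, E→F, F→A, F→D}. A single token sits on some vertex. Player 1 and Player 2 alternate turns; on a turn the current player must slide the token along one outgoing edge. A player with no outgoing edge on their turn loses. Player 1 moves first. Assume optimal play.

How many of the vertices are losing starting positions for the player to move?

2

Label each position W (a win for the player to move) or L (a loss). A position with no legal move is L; any other position is W exactly when some move reaches an L, and L when every move reaches a W.
Every edge goes from a vertex to one that appears earlier in the order D, A, F, E, B, C, so processing vertices in that order labels each vertex after all of its successors.
D: no outgoing edge → L
A: no outgoing edge → L
F: can move to A, which is L ⇒ W
E: can move to A, which is L ⇒ W
B: can move to D, which is L ⇒ W
C: can move to A, which is L ⇒ W
The L vertices are A, D; that is 2 in all.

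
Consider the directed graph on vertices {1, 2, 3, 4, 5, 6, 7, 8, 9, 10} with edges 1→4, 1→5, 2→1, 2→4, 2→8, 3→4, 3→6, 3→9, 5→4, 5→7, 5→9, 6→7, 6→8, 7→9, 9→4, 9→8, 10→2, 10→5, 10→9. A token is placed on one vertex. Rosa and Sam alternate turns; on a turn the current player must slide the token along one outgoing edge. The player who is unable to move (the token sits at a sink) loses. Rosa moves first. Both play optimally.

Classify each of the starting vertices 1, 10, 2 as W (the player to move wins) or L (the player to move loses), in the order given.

Build the W/L table. Terminal = L. A non-terminal position is W if it has a move to some L; otherwise it is L.
Every edge goes from a vertex to one that appears earlier in the order 4, 8, 9, 7, 6, 3, 5, 1, 2, 10, so processing vertices in that order labels each vertex after all of its successors.
4: no outgoing edge → L
8: no outgoing edge → L
9: can move to 8, which is L ⇒ W
7: the only move is to 9(W), a W ⇒ L
6: can move to 7, which is L ⇒ W
3: can move to 4, which is L ⇒ W
5: can move to 7, which is L ⇒ W
1: can move to 4, which is L ⇒ W
2: can move to 8, which is L ⇒ W
10: moves to 2(W), 5(W), 9(W); every one is W ⇒ L

1: W, 10: L, 2: W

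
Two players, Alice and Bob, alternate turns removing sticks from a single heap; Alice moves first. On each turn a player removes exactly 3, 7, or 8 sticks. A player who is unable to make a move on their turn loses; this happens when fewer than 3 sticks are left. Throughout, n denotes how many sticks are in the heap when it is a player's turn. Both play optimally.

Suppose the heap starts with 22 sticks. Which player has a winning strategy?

Bob wins.

Classify positions by backward induction: terminal positions (no move available) are L. From any other position, the mover wins iff some move reaches an L.
n=0: no move → L
n=1: no move → L
n=2: no move → L
n=3: reaches L-position 0 → W
n=4: reaches L-position 1 → W
n=5: reaches L-position 2 → W
n=6: only reaches 3(W), which is W → L
n=7: reaches L-position 0 → W
n=8: reaches L-position 1 → W
n=9: reaches L-position 6 → W
n=10: reaches L-position 2 → W
n=11: only reaches 8(W), 4(W), 3(W), all W → L
n=12: only reaches 9(W), 5(W), 4(W), all W → L
n=13: reaches L-position 6 → W
n=14: reaches L-position 11 → W
n=15: reaches L-position 12 → W
n=16: only reaches 13(W), 9(W), 8(W), all W → L
n=17: only reaches 14(W), 10(W), 9(W), all W → L
n=18: reaches L-position 11 → W
n=19: reaches L-position 16 → W
n=20: reaches L-position 17 → W
n=21: only reaches 18(W), 14(W), 13(W), all W → L
n=22: only reaches 19(W), 15(W), 14(W), all W → L
Every move from 22 reaches a W position, so the mover loses.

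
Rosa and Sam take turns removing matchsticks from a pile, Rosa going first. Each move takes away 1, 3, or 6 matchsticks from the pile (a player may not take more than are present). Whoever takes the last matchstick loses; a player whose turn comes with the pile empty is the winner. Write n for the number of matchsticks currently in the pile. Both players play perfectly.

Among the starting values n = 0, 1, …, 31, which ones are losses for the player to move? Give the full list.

Build the W/L table. Terminal = W. A non-terminal position is W if it has a move to some L; otherwise it is L.
n=0: no move; the opponent has just taken the last matchstick and therefore loses → W
n=1: only reaches 0(W), which is W → L
n=2: reaches L-position 1 → W
n=3: only reaches 2(W), 0(W), all W → L
n=4: reaches L-position 3 → W
n=5: only reaches 4(W), 2(W), all W → L
n=6: reaches L-position 5 → W
n=7: reaches L-position 1 → W
n=8: reaches L-position 5 → W
n=9: reaches L-position 3 → W
n=10: only reaches 9(W), 7(W), 4(W), all W → L
n=11: reaches L-position 10 → W
n=12: only reaches 11(W), 9(W), 6(W), all W → L
n=13: reaches L-position 12 → W
n=14: only reaches 13(W), 11(W), 8(W), all W → L
n=15: reaches L-position 14 → W
n=16: reaches L-position 10 → W
n=17: reaches L-position 14 → W
n=18: reaches L-position 12 → W
n=19: only reaches 18(W), 16(W), 13(W), all W → L
n=20: reaches L-position 19 → W
n=21: only reaches 20(W), 18(W), 15(W), all W → L
n=22: reaches L-position 21 → W
n=23: only reaches 22(W), 20(W), 17(W), all W → L
n=24: reaches L-position 23 → W
n=25: reaches L-position 19 → W
n=26: reaches L-position 23 → W
n=27: reaches L-position 21 → W
n=28: only reaches 27(W), 25(W), 22(W), all W → L
n=29: reaches L-position 28 → W
n=30: only reaches 29(W), 27(W), 24(W), all W → L
n=31: reaches L-position 30 → W
Reading off the rows marked L gives the requested list; there are 11 such values of n.

1, 3, 5, 10, 12, 14, 19, 21, 23, 28, 30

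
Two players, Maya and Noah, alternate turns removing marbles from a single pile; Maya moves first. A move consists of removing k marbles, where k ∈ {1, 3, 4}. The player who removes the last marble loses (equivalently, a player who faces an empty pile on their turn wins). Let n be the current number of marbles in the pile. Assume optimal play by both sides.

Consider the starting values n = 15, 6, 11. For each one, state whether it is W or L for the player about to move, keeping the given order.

15: L, 6: W, 11: W

Compute win/loss labels from the base case upward. A position with no move is W. Any other position is W if it can reach an L in one move, else L.
n=0: no move; the opponent has just taken the last marble and therefore loses → W
n=1: only reaches 0(W), which is W → L
n=2: reaches L-position 1 → W
n=3: only reaches 2(W), 0(W), all W → L
n=4: reaches L-position 3 → W
n=5: reaches L-position 1 → W
n=6: reaches L-position 3 → W
n=7: reaches L-position 3 → W
n=8: only reaches 7(W), 5(W), 4(W), all W → L
n=9: reaches L-position 8 → W
n=10: only reaches 9(W), 7(W), 6(W), all W → L
n=11: reaches L-position 10 → W
n=12: reaches L-position 8 → W
n=13: reaches L-position 10 → W
n=14: reaches L-position 10 → W
n=15: only reaches 14(W), 12(W), 11(W), all W → L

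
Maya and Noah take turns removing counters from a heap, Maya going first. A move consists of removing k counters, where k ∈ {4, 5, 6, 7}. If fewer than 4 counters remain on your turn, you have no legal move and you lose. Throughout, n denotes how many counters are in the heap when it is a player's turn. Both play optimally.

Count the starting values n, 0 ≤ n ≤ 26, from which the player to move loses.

Positions with no move are L. A position that does have a move is losing for the player to move precisely when every available move leads to a winning position for the opponent. Fill in the labels:
n=0: no move → L
n=1: no move → L
n=2: no move → L
n=3: no move → L
n=4: →0(L), so W
n=5: →1(L), so W
n=6: →2(L), so W
n=7: →3(L), so W
n=8: →3(L), so W
n=9: →3(L), so W
n=10: →3(L), so W
n=11: →7(W), 6(W), 5(W), 4(W) — all W, so L
n=12: →8(W), 7(W), 6(W), 5(W) — all W, so L
n=13: →9(W), 8(W), 7(W), 6(W) — all W, so L
n=14: →10(W), 9(W), 8(W), 7(W) — all W, so L
n=15: →11(L), so W
n=16: →12(L), so W
n=17: →13(L), so W
n=18: →14(L), so W
n=19: →14(L), so W
n=20: →14(L), so W
n=21: →14(L), so W
n=22: →18(W), 17(W), 16(W), 15(W) — all W, so L
n=23: →19(W), 18(W), 17(W), 16(W) — all W, so L
n=24: →20(W), 19(W), 18(W), 17(W) — all W, so L
n=25: →21(W), 20(W), 19(W), 18(W) — all W, so L
n=26: →22(L), so W
L entries with 0 ≤ n ≤ 26: n = 0, 1, 2, 3, 11, 12, 13, 14, 22, 23, 24, 25; that makes 12.

12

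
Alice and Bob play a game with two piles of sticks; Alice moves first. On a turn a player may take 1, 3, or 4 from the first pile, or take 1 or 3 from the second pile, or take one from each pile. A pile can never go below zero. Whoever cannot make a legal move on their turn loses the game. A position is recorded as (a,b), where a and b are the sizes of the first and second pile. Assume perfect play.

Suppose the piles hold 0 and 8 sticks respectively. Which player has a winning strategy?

Bob wins.

Compute win/loss labels from the base case upward. A position with no move is L. Any other position is W if it can reach an L in one move, else L.
No move ever increases a pile, so every position that can arise here has a ≤ 0 and b ≤ 8; it is enough to label the cells with 0 ≤ a ≤ 0 and 0 ≤ b ≤ 8.
Every move lowers a or b (never raises either), so fill the grid row by row in increasing a, and left to right within a row: each cell's successors are then already labelled.
      b=0  b=1  b=2  b=3  b=4  b=5  b=6  b=7  b=8
a=0:    L    W    L    W    L    W    L    W    L
Cells with no legal move (terminal, hence L): (0,0).
The remaining L cells, each justified by listing all of its moves:
(0,2): →(0,1)(W) only, which is W, so L
(0,4): →(0,3)(W), (0,1)(W) — all W, so L
(0,6): →(0,5)(W), (0,3)(W) — all W, so L
(0,8): →(0,7)(W), (0,5)(W) — all W, so L
Every other cell has at least one move into one of the L cells above, so it is W.
The starting position (0,8) is L: whatever Alice does, the opponent receives a W position.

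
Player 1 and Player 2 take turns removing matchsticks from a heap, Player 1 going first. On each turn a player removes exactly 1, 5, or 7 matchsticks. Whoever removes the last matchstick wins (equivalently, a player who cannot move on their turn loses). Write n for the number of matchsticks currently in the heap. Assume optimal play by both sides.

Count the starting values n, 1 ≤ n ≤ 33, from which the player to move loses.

16

Positions with no move are L. A position that does have a move is losing for the player to move precisely when every available move leads to a winning position for the opponent. Fill in the labels:
n=0: no move → L
n=1: →0(L), so W
n=2: →1(W) only, which is W, so L
n=3: →2(L), so W
n=4: →3(W) only, which is W, so L
n=5: →4(L), so W
n=6: →5(W), 1(W) — all W, so L
n=7: →6(L), so W
n=8: →7(W), 3(W), 1(W) — all W, so L
n=9: →8(L), so W
n=10: →9(W), 5(W), 3(W) — all W, so L
n=11: →10(L), so W
n=12: →11(W), 7(W), 5(W) — all W, so L
n=13: →12(L), so W
n=14: →13(W), 9(W), 7(W) — all W, so L
n=15: →14(L), so W
n=16: →15(W), 11(W), 9(W) — all W, so L
n=17: →16(L), so W
n=18: →17(W), 13(W), 11(W) — all W, so L
n=19: →18(L), so W
n=20: →19(W), 15(W), 13(W) — all W, so L
n=21: →20(L), so W
n=22: →21(W), 17(W), 15(W) — all W, so L
n=23: →22(L), so W
n=24: →23(W), 19(W), 17(W) — all W, so L
n=25: →24(L), so W
n=26: →25(W), 21(W), 19(W) — all W, so L
n=27: →26(L), so W
n=28: →27(W), 23(W), 21(W) — all W, so L
n=29: →28(L), so W
n=30: →29(W), 25(W), 23(W) — all W, so L
n=31: →30(L), so W
n=32: →31(W), 27(W), 25(W) — all W, so L
n=33: →32(L), so W
L entries with 1 ≤ n ≤ 33 (n=0 is outside the asked range and is not counted): n = 2, 4, 6, 8, 10, 12, 14, 16, 18, 20, 22, 24, 26, 28, 30, 32; that makes 16.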